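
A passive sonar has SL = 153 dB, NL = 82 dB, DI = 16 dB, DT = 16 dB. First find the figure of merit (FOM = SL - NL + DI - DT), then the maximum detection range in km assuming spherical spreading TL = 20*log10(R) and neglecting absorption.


Step 1: FOM = SL - NL + DI - DT = 153 - 82 + 16 - 16 = 71 dB
Step 2: at max range FOM = TL = 20*log10(R), so R = 10^(71/20) = 3548.13 m = 3.55 km

3.55 km


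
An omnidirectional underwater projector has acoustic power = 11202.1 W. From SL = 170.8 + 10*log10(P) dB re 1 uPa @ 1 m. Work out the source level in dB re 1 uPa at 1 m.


211.29 dB


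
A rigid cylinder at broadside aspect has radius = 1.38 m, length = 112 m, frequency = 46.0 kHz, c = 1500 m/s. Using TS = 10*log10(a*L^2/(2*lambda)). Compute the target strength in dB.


lambda = 1500/46000 = 0.03261 m
TS = 10*log10(1.38*112^2/(2*0.03261)) = 54.24

54.24 dB


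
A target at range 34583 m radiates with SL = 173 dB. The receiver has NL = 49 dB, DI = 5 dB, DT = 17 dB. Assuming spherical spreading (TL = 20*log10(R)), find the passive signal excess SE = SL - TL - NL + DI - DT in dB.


Step 1: TL = 20*log10(34583) = 90.78 dB
Step 2: SE = 173 - 90.78 - 49 + 5 - 17 = 21.22

21.22 dB


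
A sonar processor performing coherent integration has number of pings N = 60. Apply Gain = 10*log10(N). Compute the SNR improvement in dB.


Gain = 10*log10(60) = 17.78

17.78 dB


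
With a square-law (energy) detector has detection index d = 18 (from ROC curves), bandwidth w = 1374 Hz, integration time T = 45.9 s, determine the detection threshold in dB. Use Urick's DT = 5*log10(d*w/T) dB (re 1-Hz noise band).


DT = 5*log10(d*w/T) = 5*log10(18 * 1374 / 45.9) = 5*log10(538.82) = 13.66

13.66 dB


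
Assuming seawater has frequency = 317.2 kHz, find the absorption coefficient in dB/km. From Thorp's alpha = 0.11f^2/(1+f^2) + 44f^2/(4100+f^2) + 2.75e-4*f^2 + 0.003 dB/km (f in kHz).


f^2 = 100615.84
alpha = 0.11*100615.84/(1+100615.84) + 44*100615.84/(4100+100615.84) + 2.75e-4*100615.84 + 0.003 = 70.06

70.06 dB/km


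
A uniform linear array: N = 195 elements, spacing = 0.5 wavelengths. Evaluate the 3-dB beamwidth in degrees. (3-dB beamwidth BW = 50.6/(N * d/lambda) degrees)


BW = 50.6 / (195 * 0.5) = 50.6 / 97.5 = 0.52

0.52 deg


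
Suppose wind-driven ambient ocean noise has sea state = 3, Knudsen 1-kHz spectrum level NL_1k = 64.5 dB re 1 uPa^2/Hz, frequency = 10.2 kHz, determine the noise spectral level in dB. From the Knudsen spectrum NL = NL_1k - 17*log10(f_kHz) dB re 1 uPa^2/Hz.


NL = NL_1k - 17*log10(f_kHz) = 64.5 - 17*log10(10.2) = 64.5 - (17.15) = 47.35

47.35 dB


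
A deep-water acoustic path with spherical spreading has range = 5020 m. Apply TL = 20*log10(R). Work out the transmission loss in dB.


TL = 20*log10(5020) = 74.01

74.01 dB


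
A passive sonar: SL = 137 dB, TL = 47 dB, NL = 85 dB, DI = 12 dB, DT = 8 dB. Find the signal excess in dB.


SE = SL - TL - NL + DI - DT = 137 - 47 - 85 + 12 - 8 = 9

9 dB


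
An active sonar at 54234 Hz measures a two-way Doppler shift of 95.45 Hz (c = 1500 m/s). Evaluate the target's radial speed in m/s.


From fd = 2*f*v/c, v = c*fd/(2*f) = 1500 * 95.45 / (2*54234) = 1.32

1.32 m/s


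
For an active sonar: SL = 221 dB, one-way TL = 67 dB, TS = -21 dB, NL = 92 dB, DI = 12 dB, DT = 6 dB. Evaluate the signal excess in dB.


SE = SL - 2*TL + TS - NL + DI - DT = 221 - 2*67 + (-21) - 92 + 12 - 6 = -20

-20 dB


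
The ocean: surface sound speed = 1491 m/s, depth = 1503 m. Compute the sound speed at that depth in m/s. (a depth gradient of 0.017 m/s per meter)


1516.551 m/s


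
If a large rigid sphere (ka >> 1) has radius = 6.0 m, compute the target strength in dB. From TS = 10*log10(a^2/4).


TS = 10*log10(6.0^2 / 4) = 10*log10(9.0) = 9.54

9.54 dB


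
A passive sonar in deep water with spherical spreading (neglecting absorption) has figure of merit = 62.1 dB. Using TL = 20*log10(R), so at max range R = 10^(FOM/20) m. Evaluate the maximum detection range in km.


At max range FOM = TL, so 20*log10(R) = 62.1
R = 10^(62.1/20) = 1273.5 m = 1.27 km

1.27 km


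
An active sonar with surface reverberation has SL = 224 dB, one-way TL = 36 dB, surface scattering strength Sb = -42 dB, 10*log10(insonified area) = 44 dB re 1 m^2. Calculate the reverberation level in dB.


RL = SL - 2*TL + Sb + 10*log10(A) = 224 - 2*36 + (-42) + 44 = 154

154 dB


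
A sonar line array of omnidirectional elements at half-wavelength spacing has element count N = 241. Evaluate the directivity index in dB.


DI = 10*log10(241) = 23.82

23.82 dB


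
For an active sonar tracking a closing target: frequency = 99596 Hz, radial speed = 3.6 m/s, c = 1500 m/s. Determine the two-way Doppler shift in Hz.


478.06 Hz


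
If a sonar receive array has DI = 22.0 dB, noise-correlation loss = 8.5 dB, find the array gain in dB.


13.5 dB


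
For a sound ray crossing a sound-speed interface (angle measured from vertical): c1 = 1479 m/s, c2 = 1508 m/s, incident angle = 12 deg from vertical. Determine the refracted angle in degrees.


sin(theta2) = (c2/c1)*sin(theta1) = (1508/1479)*sin(12 deg) = 0.21199
theta2 = arcsin(0.21199) = 12.24

12.24 deg


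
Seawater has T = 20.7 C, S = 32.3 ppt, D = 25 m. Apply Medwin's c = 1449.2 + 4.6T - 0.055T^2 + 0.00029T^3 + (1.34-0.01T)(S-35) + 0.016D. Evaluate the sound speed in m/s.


c = 1449.2 + 4.6*20.7 - 0.055*20.7^2 + 0.00029*20.7^3 + (1.34 - 0.01*20.7)*(32.3 - 35) + 0.016*25 = 1520.77

1520.77 m/s


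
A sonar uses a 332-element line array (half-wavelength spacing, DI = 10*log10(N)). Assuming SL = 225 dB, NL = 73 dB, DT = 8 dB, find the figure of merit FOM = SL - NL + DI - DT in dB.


Step 1: DI = 10*log10(332) = 25.21 dB
Step 2: FOM = SL - NL + DI - DT = 225 - 73 + 25.21 - 8 = 169.21

169.21 dB


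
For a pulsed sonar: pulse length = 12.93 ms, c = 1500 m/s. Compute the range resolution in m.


dR = c*tau/2 = 1500 * 12.93e-3 / 2 = 9.6975

9.6975 m


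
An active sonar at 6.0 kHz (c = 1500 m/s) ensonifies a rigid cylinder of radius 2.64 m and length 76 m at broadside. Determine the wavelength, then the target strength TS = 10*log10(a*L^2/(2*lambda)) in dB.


Step 1: lambda = c/f = 1500/6000 = 0.25 m
Step 2: TS = 10*log10(a*L^2/(2*lambda)) = 10*log10(2.64*76^2/(2*0.25)) = 44.84

44.84 dB


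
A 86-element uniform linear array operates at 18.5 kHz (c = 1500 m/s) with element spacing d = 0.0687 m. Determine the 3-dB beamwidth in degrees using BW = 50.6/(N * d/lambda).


Step 1: lambda = 1500/18500 = 0.08108 m
Step 2: d/lambda = 0.0687/0.08108 = 0.8473
Step 3: BW = 50.6/(N * d/lambda) = 50.6/(86 * 0.8473) = 0.69

0.69 deg


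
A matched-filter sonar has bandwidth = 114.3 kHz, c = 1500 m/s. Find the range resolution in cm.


dR = c/(2*BW) = 1500 / (2 * 114.3e3) = 0.0066 m = 0.66 cm

0.66 cm


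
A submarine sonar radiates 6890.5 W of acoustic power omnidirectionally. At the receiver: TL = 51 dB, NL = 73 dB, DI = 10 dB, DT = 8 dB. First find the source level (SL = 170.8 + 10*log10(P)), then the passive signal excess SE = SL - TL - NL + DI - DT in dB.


Step 1: SL = 170.8 + 10*log10(6890.5) = 209.18 dB
Step 2: SE = SL - TL - NL + DI - DT = 209.18 - 51 - 73 + 10 - 8 = 87.18

87.18 dB


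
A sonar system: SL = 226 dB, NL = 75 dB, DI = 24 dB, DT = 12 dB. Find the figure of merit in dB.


FOM = SL - NL + DI - DT = 226 - 75 + 24 - 12 = 163

163 dB


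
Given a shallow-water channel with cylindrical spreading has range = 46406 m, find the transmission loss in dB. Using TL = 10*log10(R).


46.67 dB


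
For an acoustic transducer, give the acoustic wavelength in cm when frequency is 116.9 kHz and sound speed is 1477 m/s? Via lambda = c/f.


1.26 cm


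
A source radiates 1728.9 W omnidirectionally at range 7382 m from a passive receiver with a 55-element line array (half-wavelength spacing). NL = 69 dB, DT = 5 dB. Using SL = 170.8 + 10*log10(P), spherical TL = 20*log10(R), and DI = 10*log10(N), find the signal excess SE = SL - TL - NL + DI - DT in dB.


Step 1: SL = 170.8 + 10*log10(1728.9) = 203.18 dB
Step 2: TL = 20*log10(7382) = 77.36 dB
Step 3: DI = 10*log10(55) = 17.4 dB
Step 4: SE = SL - TL - NL + DI - DT = 203.18 - 77.36 - 69 + 17.4 - 5 = 69.22

69.22 dB


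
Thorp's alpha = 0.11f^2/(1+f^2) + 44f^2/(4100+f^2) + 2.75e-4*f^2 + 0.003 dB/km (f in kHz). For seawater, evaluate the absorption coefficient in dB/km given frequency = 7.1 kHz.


0.659 dB/km


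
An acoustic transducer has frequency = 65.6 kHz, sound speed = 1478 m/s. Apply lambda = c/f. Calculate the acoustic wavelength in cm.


lambda = c/f = 1478 / 65600 = 0.0225 m = 2.25 cm

2.25 cm


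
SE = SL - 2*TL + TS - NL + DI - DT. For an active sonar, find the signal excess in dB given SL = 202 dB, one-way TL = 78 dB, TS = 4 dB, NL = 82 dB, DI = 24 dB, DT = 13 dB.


SE = SL - 2*TL + TS - NL + DI - DT = 202 - 2*78 + (4) - 82 + 24 - 13 = -21

-21 dB


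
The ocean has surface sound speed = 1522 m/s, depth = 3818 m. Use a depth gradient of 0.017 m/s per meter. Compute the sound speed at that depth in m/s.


1586.906 m/s


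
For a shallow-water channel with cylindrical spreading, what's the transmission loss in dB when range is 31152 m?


44.93 dB


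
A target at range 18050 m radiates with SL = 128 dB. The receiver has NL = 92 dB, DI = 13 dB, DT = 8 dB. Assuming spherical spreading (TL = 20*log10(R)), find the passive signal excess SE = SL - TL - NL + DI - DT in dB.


Step 1: TL = 20*log10(18050) = 85.13 dB
Step 2: SE = 128 - 85.13 - 92 + 13 - 8 = -44.13

-44.13 dB


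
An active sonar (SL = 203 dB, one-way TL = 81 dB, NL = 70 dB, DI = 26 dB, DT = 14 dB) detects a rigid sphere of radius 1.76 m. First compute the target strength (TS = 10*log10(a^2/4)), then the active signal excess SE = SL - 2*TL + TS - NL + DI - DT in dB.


Step 1: TS = 10*log10(1.76^2/4) = -1.11 dB
Step 2: SE = SL - 2*TL + TS - NL + DI - DT = 203 - 2*81 + (-1.11) - 70 + 26 - 14 = -18.11

-18.11 dB


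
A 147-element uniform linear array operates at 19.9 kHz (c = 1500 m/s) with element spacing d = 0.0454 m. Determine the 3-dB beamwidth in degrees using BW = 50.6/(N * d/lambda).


Step 1: lambda = 1500/19900 = 0.07538 m
Step 2: d/lambda = 0.0454/0.07538 = 0.6023
Step 3: BW = 50.6/(N * d/lambda) = 50.6/(147 * 0.6023) = 0.57

0.57 deg


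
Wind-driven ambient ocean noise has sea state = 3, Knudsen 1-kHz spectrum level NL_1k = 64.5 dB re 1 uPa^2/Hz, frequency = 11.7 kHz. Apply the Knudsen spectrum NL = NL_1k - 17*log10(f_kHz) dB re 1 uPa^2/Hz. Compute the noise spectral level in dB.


NL = NL_1k - 17*log10(f_kHz) = 64.5 - 17*log10(11.7) = 64.5 - (18.16) = 46.34

46.34 dB


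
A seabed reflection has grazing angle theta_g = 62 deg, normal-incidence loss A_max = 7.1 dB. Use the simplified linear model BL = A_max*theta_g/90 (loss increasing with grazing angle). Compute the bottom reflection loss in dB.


BL = A_max * theta_g / 90 = 7.1 * 62 / 90 = 4.89

4.89 dB


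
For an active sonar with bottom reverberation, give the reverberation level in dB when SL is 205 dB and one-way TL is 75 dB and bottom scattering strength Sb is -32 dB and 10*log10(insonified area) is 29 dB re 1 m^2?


RL = SL - 2*TL + Sb + 10*log10(A) = 205 - 2*75 + (-32) + 29 = 52

52 dB


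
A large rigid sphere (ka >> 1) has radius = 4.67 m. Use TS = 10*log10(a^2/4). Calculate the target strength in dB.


TS = 10*log10(4.67^2 / 4) = 10*log10(5.452225) = 7.37

7.37 dB


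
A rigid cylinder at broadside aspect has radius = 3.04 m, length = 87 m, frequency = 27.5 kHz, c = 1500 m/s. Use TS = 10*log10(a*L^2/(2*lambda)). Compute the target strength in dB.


lambda = 1500/27500 = 0.05455 m
TS = 10*log10(3.04*87^2/(2*0.05455)) = 53.24

53.24 dB


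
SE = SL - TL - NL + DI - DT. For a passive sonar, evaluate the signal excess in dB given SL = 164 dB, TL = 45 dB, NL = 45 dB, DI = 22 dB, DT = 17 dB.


SE = SL - TL - NL + DI - DT = 164 - 45 - 45 + 22 - 17 = 79

79 dB


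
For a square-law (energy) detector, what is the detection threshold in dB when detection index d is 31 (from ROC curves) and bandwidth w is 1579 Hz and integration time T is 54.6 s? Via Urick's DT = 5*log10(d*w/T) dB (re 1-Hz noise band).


DT = 5*log10(d*w/T) = 5*log10(31 * 1579 / 54.6) = 5*log10(896.5) = 14.76

14.76 dB


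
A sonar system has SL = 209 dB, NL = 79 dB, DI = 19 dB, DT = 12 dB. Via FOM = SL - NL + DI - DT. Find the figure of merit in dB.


FOM = SL - NL + DI - DT = 209 - 79 + 19 - 12 = 137

137 dB


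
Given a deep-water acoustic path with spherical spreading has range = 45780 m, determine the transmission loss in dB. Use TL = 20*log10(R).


TL = 20*log10(45780) = 93.21

93.21 dB


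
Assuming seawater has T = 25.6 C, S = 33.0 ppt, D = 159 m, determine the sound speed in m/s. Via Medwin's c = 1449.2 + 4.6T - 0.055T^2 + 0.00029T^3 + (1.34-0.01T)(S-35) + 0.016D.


1536.16 m/s


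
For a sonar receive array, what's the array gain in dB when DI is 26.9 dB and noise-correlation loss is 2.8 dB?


24.1 dB


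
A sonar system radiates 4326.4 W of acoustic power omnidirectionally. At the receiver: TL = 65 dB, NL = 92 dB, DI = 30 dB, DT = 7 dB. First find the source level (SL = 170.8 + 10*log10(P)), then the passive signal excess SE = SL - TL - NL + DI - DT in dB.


Step 1: SL = 170.8 + 10*log10(4326.4) = 207.16 dB
Step 2: SE = SL - TL - NL + DI - DT = 207.16 - 65 - 92 + 30 - 7 = 73.16

73.16 dB


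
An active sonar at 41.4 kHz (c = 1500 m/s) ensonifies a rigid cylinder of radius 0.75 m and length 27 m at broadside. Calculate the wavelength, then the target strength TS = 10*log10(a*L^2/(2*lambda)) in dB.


Step 1: lambda = c/f = 1500/41400 = 0.03623 m
Step 2: TS = 10*log10(a*L^2/(2*lambda)) = 10*log10(0.75*27^2/(2*0.03623)) = 38.78

38.78 dB


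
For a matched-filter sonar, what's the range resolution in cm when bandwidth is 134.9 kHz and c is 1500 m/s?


dR = c/(2*BW) = 1500 / (2 * 134.9e3) = 0.0056 m = 0.56 cm

0.56 cm


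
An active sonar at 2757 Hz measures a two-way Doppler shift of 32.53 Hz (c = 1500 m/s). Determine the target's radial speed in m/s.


8.85 m/s


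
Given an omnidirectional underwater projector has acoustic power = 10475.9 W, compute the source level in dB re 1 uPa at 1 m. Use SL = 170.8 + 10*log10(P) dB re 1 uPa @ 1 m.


SL = 170.8 + 10*log10(10475.9) = 170.8 + 40.2 = 211.0

211.0 dB


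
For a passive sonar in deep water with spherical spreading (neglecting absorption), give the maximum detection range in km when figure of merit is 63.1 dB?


1.43 km


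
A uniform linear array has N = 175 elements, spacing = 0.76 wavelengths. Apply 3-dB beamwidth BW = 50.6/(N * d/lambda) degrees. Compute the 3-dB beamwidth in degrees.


0.38 deg


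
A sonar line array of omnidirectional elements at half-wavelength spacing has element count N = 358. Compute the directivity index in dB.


DI = 10*log10(358) = 25.54

25.54 dB


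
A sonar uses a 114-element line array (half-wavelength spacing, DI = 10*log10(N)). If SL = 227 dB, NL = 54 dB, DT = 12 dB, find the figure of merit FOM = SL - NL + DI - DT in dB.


Step 1: DI = 10*log10(114) = 20.57 dB
Step 2: FOM = SL - NL + DI - DT = 227 - 54 + 20.57 - 12 = 181.57

181.57 dB


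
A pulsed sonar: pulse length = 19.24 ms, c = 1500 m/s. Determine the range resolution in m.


dR = c*tau/2 = 1500 * 19.24e-3 / 2 = 14.43

14.43 m


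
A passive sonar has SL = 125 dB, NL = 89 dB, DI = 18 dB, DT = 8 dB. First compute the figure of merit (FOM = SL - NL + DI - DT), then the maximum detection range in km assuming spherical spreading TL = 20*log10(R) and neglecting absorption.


Step 1: FOM = SL - NL + DI - DT = 125 - 89 + 18 - 8 = 46 dB
Step 2: at max range FOM = TL = 20*log10(R), so R = 10^(46/20) = 199.53 m = 0.2 km

0.2 km


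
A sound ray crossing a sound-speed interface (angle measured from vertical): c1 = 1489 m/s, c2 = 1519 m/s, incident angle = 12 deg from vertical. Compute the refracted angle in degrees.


sin(theta2) = (c2/c1)*sin(theta1) = (1519/1489)*sin(12 deg) = 0.2121
theta2 = arcsin(0.2121) = 12.25

12.25 deg


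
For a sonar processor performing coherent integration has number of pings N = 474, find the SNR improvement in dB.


Gain = 10*log10(474) = 26.76

26.76 dB


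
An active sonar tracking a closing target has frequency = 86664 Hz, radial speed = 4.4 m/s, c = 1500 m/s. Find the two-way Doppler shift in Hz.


fd = 2*f*v/c = 2 * 86664 * 4.4 / 1500 = 508.43

508.43 Hz


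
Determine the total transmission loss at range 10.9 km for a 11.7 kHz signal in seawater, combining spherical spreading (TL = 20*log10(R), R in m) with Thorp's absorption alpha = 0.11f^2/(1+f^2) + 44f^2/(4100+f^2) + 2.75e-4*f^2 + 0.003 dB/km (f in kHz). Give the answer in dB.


97.88 dB


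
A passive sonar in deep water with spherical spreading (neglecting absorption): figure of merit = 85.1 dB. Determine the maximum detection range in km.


17.99 km


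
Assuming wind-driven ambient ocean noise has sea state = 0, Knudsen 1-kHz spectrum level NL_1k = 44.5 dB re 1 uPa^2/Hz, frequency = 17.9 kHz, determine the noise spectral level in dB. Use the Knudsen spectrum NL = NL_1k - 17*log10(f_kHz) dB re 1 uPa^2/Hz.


NL = NL_1k - 17*log10(f_kHz) = 44.5 - 17*log10(17.9) = 44.5 - (21.3) = 23.2

23.2 dB


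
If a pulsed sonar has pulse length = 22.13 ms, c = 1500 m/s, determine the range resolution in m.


dR = c*tau/2 = 1500 * 22.13e-3 / 2 = 16.5975

16.5975 m


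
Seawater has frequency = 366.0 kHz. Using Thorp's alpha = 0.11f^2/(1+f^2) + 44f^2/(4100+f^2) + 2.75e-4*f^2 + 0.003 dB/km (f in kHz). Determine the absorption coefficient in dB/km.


79.644 dB/km


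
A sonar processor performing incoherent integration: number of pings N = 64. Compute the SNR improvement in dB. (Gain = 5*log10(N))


Gain = 5*log10(64) = 9.03

9.03 dB


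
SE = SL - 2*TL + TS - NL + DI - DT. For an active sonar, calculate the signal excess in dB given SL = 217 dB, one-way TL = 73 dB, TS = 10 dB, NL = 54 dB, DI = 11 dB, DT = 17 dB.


21 dB


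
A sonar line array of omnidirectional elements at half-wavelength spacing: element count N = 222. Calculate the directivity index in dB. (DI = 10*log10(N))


DI = 10*log10(222) = 23.46

23.46 dB


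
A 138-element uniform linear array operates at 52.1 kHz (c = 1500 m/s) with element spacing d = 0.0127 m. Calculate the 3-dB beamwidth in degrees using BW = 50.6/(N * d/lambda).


Step 1: lambda = 1500/52100 = 0.02879 m
Step 2: d/lambda = 0.0127/0.02879 = 0.4411
Step 3: BW = 50.6/(N * d/lambda) = 50.6/(138 * 0.4411) = 0.83

0.83 deg


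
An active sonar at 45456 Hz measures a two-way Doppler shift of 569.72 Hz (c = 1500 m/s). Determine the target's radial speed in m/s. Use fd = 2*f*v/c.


9.4 m/s


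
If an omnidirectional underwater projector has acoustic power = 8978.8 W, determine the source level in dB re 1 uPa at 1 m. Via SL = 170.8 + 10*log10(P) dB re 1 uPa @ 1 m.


210.33 dB


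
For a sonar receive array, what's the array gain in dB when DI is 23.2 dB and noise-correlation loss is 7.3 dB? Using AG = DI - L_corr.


15.9 dB


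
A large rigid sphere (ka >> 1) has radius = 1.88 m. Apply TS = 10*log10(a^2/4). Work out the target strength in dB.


-0.54 dB


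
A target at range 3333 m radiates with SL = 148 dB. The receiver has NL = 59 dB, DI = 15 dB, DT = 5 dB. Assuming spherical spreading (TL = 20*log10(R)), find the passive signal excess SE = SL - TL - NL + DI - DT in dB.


Step 1: TL = 20*log10(3333) = 70.46 dB
Step 2: SE = 148 - 70.46 - 59 + 15 - 5 = 28.54

28.54 dB


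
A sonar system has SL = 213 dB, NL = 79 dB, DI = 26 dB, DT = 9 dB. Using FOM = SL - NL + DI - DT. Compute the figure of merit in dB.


151 dB


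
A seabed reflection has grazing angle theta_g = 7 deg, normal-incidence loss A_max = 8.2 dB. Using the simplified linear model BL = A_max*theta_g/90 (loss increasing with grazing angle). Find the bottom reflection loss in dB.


BL = A_max * theta_g / 90 = 8.2 * 7 / 90 = 0.64

0.64 dB


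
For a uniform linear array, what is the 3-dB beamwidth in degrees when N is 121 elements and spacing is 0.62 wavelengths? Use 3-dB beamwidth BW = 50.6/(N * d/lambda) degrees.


BW = 50.6 / (121 * 0.62) = 50.6 / 75.02 = 0.67

0.67 deg


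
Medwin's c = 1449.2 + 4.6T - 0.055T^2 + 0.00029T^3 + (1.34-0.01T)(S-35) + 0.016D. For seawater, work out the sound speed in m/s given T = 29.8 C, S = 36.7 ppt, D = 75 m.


1548.08 m/s


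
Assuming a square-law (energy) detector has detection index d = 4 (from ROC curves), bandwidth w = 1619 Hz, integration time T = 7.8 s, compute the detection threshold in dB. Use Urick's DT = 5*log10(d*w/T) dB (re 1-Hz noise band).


DT = 5*log10(d*w/T) = 5*log10(4 * 1619 / 7.8) = 5*log10(830.26) = 14.6

14.6 dB


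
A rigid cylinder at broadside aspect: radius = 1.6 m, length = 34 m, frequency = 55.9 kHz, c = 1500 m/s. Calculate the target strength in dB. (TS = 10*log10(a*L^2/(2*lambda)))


45.37 dB


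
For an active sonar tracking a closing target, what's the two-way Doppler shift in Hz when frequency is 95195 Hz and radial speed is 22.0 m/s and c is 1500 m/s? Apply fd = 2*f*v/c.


fd = 2*f*v/c = 2 * 95195 * 22.0 / 1500 = 2792.39

2792.39 Hz


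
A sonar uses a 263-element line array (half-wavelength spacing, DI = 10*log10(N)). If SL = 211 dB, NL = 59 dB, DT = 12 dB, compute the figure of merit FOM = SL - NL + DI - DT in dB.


164.2 dB


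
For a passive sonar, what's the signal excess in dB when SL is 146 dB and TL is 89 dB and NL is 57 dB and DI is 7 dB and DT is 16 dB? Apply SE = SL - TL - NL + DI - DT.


-9 dB


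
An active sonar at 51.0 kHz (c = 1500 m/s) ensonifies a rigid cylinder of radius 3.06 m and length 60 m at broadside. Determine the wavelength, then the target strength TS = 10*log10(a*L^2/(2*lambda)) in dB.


Step 1: lambda = c/f = 1500/51000 = 0.02941 m
Step 2: TS = 10*log10(a*L^2/(2*lambda)) = 10*log10(3.06*60^2/(2*0.02941)) = 52.72

52.72 dB


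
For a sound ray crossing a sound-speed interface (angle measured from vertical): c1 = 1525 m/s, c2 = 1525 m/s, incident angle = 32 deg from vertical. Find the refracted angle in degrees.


32.0 deg


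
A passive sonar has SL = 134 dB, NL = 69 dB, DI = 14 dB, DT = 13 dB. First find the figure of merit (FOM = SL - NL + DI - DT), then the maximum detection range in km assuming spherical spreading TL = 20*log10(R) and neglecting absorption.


Step 1: FOM = SL - NL + DI - DT = 134 - 69 + 14 - 13 = 66 dB
Step 2: at max range FOM = TL = 20*log10(R), so R = 10^(66/20) = 1995.26 m = 2.0 km

2.0 km


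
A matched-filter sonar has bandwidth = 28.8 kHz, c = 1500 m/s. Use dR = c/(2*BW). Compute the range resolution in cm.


dR = c/(2*BW) = 1500 / (2 * 28.8e3) = 0.026 m = 2.6 cm

2.6 cm


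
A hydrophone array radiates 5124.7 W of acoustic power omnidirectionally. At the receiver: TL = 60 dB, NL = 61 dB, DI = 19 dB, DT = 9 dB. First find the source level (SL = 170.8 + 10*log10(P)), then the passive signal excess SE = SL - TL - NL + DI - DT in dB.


Step 1: SL = 170.8 + 10*log10(5124.7) = 207.9 dB
Step 2: SE = SL - TL - NL + DI - DT = 207.9 - 60 - 61 + 19 - 9 = 96.9

96.9 dB


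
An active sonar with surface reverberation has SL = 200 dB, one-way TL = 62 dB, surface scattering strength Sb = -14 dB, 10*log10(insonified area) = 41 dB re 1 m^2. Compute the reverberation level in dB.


RL = SL - 2*TL + Sb + 10*log10(A) = 200 - 2*62 + (-14) + 41 = 103

103 dB


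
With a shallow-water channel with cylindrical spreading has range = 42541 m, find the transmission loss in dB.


46.29 dB


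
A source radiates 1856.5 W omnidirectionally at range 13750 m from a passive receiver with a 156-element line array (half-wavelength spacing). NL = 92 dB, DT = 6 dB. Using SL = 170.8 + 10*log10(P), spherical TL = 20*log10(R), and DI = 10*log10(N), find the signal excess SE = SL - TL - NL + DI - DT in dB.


Step 1: SL = 170.8 + 10*log10(1856.5) = 203.49 dB
Step 2: TL = 20*log10(13750) = 82.77 dB
Step 3: DI = 10*log10(156) = 21.93 dB
Step 4: SE = SL - TL - NL + DI - DT = 203.49 - 82.77 - 92 + 21.93 - 6 = 44.65

44.65 dB


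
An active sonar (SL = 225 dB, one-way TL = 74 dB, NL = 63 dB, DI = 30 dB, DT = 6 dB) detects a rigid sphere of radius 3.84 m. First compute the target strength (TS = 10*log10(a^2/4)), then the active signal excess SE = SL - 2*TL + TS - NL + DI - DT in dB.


Step 1: TS = 10*log10(3.84^2/4) = 5.67 dB
Step 2: SE = SL - 2*TL + TS - NL + DI - DT = 225 - 2*74 + (5.67) - 63 + 30 - 6 = 43.67

43.67 dB


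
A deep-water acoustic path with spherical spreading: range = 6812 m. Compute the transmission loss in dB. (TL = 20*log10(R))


TL = 20*log10(6812) = 76.67

76.67 dB


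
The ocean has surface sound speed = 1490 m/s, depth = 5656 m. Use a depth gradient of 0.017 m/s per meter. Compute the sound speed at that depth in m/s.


1586.152 m/s


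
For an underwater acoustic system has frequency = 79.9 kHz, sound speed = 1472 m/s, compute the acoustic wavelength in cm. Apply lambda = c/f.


lambda = c/f = 1472 / 79900 = 0.0184 m = 1.84 cm

1.84 cm


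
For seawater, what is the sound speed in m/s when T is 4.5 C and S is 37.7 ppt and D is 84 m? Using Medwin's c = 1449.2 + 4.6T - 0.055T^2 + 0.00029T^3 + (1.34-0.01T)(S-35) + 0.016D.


c = 1449.2 + 4.6*4.5 - 0.055*4.5^2 + 0.00029*4.5^3 + (1.34 - 0.01*4.5)*(37.7 - 35) + 0.016*84 = 1473.65

1473.65 m/s


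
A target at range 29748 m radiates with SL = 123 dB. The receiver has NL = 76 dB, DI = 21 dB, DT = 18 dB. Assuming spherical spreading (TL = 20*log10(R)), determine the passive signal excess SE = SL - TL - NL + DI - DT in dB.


Step 1: TL = 20*log10(29748) = 89.47 dB
Step 2: SE = 123 - 89.47 - 76 + 21 - 18 = -39.47

-39.47 dB


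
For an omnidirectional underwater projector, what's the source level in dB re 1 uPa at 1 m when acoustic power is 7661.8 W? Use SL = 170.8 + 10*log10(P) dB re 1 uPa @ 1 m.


SL = 170.8 + 10*log10(7661.8) = 170.8 + 38.84 = 209.64

209.64 dB


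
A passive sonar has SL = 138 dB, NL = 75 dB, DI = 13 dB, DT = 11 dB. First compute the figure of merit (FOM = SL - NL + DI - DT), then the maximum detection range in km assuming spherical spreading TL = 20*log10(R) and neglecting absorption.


Step 1: FOM = SL - NL + DI - DT = 138 - 75 + 13 - 11 = 65 dB
Step 2: at max range FOM = TL = 20*log10(R), so R = 10^(65/20) = 1778.28 m = 1.78 km

1.78 km


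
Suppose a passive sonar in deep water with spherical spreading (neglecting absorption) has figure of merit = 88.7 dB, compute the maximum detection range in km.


At max range FOM = TL, so 20*log10(R) = 88.7
R = 10^(88.7/20) = 27227.01 m = 27.23 km

27.23 km


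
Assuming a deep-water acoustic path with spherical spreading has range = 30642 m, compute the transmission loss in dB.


TL = 20*log10(30642) = 89.73

89.73 dB


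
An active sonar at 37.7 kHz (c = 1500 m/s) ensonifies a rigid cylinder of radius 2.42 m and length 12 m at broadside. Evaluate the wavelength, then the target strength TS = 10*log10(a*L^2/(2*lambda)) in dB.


Step 1: lambda = c/f = 1500/37700 = 0.03979 m
Step 2: TS = 10*log10(a*L^2/(2*lambda)) = 10*log10(2.42*12^2/(2*0.03979)) = 36.41

36.41 dB


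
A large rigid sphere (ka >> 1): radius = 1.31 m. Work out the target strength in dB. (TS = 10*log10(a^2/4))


-3.68 dB


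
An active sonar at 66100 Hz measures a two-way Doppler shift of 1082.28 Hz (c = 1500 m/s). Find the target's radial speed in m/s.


From fd = 2*f*v/c, v = c*fd/(2*f) = 1500 * 1082.28 / (2*66100) = 12.28

12.28 m/s


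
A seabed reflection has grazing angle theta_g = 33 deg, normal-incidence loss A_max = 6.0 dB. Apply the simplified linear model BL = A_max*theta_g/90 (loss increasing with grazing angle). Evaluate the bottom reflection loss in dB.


2.2 dB


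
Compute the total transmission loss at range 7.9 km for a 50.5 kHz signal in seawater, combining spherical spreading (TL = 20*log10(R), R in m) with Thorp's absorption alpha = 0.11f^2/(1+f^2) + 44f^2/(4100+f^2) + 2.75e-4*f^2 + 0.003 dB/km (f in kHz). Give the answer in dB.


Step 1 (Thorp): alpha = 0.11*2550.25/(1+2550.25) + 44*2550.25/(4100+2550.25) + 2.75e-4*2550.25 + 0.003 = 17.6875 dB/km
Step 2: TL_spread = 20*log10(7900) = 77.95 dB
Step 3: TL_abs = alpha*R = 17.6875 * 7.9 = 139.73 dB
Step 4: TL_total = 77.95 + 139.73 = 217.68

217.68 dB


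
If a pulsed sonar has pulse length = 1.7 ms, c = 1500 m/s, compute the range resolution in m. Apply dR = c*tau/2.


1.275 m


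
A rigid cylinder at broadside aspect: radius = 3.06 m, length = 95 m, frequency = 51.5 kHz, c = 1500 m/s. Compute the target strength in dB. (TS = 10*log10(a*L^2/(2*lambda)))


56.76 dB


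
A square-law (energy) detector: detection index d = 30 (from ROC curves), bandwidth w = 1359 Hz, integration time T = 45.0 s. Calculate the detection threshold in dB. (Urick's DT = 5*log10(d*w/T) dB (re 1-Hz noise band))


DT = 5*log10(d*w/T) = 5*log10(30 * 1359 / 45.0) = 5*log10(906.0) = 14.79

14.79 dB


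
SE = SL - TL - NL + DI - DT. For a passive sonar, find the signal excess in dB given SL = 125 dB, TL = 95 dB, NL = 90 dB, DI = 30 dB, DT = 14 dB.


-44 dB


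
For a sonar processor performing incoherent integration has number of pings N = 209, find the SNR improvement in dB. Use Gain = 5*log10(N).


Gain = 5*log10(209) = 11.6

11.6 dB


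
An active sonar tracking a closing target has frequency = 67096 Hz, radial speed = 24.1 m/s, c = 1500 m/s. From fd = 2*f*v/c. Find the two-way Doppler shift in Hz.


fd = 2*f*v/c = 2 * 67096 * 24.1 / 1500 = 2156.02

2156.02 Hz


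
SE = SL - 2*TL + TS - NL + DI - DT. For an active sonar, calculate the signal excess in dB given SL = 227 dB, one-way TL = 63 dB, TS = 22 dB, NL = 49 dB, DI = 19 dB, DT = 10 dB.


SE = SL - 2*TL + TS - NL + DI - DT = 227 - 2*63 + (22) - 49 + 19 - 10 = 83

83 dB


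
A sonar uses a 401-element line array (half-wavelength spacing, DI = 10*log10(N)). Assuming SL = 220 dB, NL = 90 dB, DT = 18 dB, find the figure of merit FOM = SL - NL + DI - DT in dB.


138.03 dB


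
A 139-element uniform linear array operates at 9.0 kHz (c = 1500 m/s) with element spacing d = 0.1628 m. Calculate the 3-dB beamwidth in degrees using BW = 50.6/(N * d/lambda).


Step 1: lambda = 1500/9000 = 0.16667 m
Step 2: d/lambda = 0.1628/0.16667 = 0.9768
Step 3: BW = 50.6/(N * d/lambda) = 50.6/(139 * 0.9768) = 0.37

0.37 deg


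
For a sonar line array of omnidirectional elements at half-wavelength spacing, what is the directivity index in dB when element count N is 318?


DI = 10*log10(318) = 25.02

25.02 dB


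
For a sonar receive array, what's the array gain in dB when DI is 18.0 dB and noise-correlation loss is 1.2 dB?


AG = DI - L_corr = 18.0 - 1.2 = 16.8

16.8 dB


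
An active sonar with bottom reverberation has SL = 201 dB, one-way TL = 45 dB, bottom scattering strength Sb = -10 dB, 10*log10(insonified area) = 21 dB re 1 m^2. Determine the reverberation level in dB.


RL = SL - 2*TL + Sb + 10*log10(A) = 201 - 2*45 + (-10) + 21 = 122

122 dB


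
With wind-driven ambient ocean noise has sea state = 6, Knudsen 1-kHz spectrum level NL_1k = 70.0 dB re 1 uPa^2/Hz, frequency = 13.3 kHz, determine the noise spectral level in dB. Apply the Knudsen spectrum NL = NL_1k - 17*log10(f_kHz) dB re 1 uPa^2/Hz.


50.89 dB


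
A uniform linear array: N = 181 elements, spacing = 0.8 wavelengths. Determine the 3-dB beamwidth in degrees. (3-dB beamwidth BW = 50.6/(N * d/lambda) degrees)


BW = 50.6 / (181 * 0.8) = 50.6 / 144.8 = 0.35

0.35 deg


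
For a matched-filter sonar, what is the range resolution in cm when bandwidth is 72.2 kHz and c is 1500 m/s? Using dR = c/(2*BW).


dR = c/(2*BW) = 1500 / (2 * 72.2e3) = 0.0104 m = 1.04 cm

1.04 cm


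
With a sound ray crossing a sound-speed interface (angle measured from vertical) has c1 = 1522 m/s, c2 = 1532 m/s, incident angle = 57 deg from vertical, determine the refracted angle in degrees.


57.58 deg


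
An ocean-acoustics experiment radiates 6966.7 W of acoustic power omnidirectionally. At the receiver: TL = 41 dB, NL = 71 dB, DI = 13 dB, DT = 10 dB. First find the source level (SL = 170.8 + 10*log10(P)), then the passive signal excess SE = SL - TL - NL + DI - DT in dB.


Step 1: SL = 170.8 + 10*log10(6966.7) = 209.23 dB
Step 2: SE = SL - TL - NL + DI - DT = 209.23 - 41 - 71 + 13 - 10 = 100.23

100.23 dB


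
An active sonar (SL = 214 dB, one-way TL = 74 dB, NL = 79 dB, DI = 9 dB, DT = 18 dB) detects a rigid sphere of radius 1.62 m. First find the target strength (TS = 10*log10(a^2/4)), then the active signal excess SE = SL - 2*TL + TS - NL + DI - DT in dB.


Step 1: TS = 10*log10(1.62^2/4) = -1.83 dB
Step 2: SE = SL - 2*TL + TS - NL + DI - DT = 214 - 2*74 + (-1.83) - 79 + 9 - 18 = -23.83

-23.83 dB


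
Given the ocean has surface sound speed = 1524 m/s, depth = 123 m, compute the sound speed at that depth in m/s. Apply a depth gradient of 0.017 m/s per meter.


c = 1524 + 0.017 * 123 = 1526.091

1526.091 m/s


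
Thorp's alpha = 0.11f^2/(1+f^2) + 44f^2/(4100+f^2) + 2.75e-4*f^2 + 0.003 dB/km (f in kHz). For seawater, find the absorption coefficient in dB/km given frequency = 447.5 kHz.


f^2 = 200256.25
alpha = 0.11*200256.25/(1+200256.25) + 44*200256.25/(4100+200256.25) + 2.75e-4*200256.25 + 0.003 = 98.301

98.301 dB/km


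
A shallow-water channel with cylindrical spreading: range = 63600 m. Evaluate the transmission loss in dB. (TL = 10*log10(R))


48.03 dB


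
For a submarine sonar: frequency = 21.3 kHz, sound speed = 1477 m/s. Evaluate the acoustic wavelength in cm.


lambda = c/f = 1477 / 21300 = 0.0693 m = 6.93 cm

6.93 cm


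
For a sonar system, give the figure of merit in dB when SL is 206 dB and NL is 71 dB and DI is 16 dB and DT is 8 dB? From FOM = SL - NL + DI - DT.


143 dB


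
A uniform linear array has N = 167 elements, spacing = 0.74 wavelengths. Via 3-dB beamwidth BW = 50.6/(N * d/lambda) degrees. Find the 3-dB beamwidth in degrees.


BW = 50.6 / (167 * 0.74) = 50.6 / 123.58 = 0.41

0.41 deg


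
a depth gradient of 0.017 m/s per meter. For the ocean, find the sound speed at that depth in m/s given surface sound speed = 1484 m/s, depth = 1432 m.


c = 1484 + 0.017 * 1432 = 1508.344

1508.344 m/s


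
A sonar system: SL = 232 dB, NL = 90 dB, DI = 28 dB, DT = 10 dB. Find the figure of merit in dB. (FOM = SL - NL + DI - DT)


FOM = SL - NL + DI - DT = 232 - 90 + 28 - 10 = 160

160 dB


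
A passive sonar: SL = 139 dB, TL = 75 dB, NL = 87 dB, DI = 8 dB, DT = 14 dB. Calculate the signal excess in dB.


SE = SL - TL - NL + DI - DT = 139 - 75 - 87 + 8 - 14 = -29

-29 dB


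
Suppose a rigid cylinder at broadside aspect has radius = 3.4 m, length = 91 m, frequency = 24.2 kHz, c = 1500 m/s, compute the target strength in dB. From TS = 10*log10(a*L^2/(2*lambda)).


53.56 dB


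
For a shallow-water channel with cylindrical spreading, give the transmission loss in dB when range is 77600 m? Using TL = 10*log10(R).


TL = 10*log10(77600) = 48.9

48.9 dB


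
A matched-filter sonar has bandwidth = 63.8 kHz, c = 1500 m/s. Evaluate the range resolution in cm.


dR = c/(2*BW) = 1500 / (2 * 63.8e3) = 0.0118 m = 1.18 cm

1.18 cm


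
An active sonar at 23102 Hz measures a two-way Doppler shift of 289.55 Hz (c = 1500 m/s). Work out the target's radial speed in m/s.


9.4 m/s


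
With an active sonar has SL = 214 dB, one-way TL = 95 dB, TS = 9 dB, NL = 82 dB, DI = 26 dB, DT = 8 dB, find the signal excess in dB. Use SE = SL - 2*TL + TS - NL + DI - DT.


SE = SL - 2*TL + TS - NL + DI - DT = 214 - 2*95 + (9) - 82 + 26 - 8 = -31

-31 dB


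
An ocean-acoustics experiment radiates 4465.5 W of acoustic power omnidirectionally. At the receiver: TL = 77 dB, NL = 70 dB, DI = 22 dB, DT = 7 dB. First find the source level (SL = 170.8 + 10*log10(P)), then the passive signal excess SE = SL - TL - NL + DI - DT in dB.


Step 1: SL = 170.8 + 10*log10(4465.5) = 207.3 dB
Step 2: SE = SL - TL - NL + DI - DT = 207.3 - 77 - 70 + 22 - 7 = 75.3

75.3 dB


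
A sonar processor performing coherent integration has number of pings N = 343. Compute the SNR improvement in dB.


Gain = 10*log10(343) = 25.35

25.35 dB


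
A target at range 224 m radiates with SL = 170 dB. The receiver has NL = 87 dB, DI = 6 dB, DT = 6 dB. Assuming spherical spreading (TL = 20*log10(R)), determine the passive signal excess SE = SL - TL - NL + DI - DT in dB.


Step 1: TL = 20*log10(224) = 47.0 dB
Step 2: SE = 170 - 47.0 - 87 + 6 - 6 = 36.0

36.0 dB


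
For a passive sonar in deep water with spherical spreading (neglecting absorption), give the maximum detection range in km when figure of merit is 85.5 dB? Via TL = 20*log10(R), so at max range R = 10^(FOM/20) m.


At max range FOM = TL, so 20*log10(R) = 85.5
R = 10^(85.5/20) = 18836.49 m = 18.84 km

18.84 km


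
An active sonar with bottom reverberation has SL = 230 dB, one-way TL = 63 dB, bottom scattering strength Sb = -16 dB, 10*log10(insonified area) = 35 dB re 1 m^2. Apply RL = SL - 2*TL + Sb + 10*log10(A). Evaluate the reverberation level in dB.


RL = SL - 2*TL + Sb + 10*log10(A) = 230 - 2*63 + (-16) + 35 = 123

123 dB


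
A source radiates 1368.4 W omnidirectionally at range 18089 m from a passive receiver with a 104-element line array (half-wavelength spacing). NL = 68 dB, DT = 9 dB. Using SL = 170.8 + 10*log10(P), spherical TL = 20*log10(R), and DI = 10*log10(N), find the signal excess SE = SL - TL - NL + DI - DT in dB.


60.18 dB


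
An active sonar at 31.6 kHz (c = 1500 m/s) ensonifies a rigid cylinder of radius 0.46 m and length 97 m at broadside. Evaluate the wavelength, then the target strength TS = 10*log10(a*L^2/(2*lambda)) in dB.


Step 1: lambda = c/f = 1500/31600 = 0.04747 m
Step 2: TS = 10*log10(a*L^2/(2*lambda)) = 10*log10(0.46*97^2/(2*0.04747)) = 46.59

46.59 dB


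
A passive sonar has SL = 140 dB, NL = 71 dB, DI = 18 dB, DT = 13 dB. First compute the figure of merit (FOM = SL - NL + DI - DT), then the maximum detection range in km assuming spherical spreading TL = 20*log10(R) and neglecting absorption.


Step 1: FOM = SL - NL + DI - DT = 140 - 71 + 18 - 13 = 74 dB
Step 2: at max range FOM = TL = 20*log10(R), so R = 10^(74/20) = 5011.87 m = 5.01 km

5.01 km


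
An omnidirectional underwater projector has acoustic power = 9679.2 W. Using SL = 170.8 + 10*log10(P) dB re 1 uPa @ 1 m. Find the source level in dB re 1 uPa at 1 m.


SL = 170.8 + 10*log10(9679.2) = 170.8 + 39.86 = 210.66

210.66 dB


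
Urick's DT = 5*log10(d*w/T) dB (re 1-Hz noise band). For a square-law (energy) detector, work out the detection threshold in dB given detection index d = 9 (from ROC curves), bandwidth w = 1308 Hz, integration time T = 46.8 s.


12.0 dB


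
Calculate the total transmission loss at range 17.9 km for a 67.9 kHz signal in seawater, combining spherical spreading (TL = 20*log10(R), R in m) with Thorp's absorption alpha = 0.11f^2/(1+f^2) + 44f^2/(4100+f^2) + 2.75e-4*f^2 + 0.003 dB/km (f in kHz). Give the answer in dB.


Step 1 (Thorp): alpha = 0.11*4610.41/(1+4610.41) + 44*4610.41/(4100+4610.41) + 2.75e-4*4610.41 + 0.003 = 24.67 dB/km
Step 2: TL_spread = 20*log10(17900) = 85.06 dB
Step 3: TL_abs = alpha*R = 24.67 * 17.9 = 441.59 dB
Step 4: TL_total = 85.06 + 441.59 = 526.65

526.65 dB


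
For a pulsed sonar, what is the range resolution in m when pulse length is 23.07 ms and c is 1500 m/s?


dR = c*tau/2 = 1500 * 23.07e-3 / 2 = 17.3025

17.3025 m


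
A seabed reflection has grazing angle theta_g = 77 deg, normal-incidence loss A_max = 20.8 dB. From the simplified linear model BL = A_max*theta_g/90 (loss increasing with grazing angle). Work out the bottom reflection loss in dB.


BL = A_max * theta_g / 90 = 20.8 * 77 / 90 = 17.8

17.8 dB
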